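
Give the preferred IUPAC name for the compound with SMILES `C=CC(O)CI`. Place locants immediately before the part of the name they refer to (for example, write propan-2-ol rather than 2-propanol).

1-iodobut-3-en-2-ol

The longest carbon chain that includes the –OH group and the multiple bond has 4 carbons, so the parent hydride is butane.
The highest-priority functional group is an alcohol (–OH), so the name ends in -ol.
There is one C=C double bond, indicated by the ending -ene.
The numbering direction is chosen so that numbering from this end puts the hydroxyl group at C-2 rather than C-3.
This places the hydroxyl at C-2; the double bond between C-3 and C-4; an iodo group at C-1.
Putting it together: 1-iodobut-3-en-2-ol.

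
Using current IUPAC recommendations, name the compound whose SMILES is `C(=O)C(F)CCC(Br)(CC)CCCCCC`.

5-bromo-5-ethyl-2-fluoroundecanal

Counting along the main chain through the –CHO group gives 11 carbons: the parent is undecane.
The principal characteristic group is an aldehyde (terminal –CHO), named with the suffix -al.
Choose the numbering such that the aldehyde carbon is C-1 by definition.
With this numbering: a bromo group at C-5; an ethyl group at C-5; a fluoro group at C-2.
Prefixes are listed alphabetically: bromo, ethyl, fluoro.
The name is 5-bromo-5-ethyl-2-fluoroundecanal.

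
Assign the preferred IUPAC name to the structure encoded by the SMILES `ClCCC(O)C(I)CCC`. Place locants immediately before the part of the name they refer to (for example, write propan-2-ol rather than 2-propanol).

Counting along the main chain through the –OH group gives 7 carbons: the parent is heptane.
The principal characteristic group is an alcohol (–OH), named with the suffix -ol.
The numbering direction is chosen so that numbering from this end puts the hydroxyl group at C-3 rather than C-5.
That gives the hydroxyl at C-3; a chloro group at C-1; an iodo group at C-4.
Substituent prefixes are cited in alphabetical order (multiplying prefixes like di-/tri- are ignored for ordering).
The name is 1-chloro-4-iodoheptan-3-ol.

1-chloro-4-iodoheptan-3-ol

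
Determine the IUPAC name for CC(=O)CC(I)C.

4-iodopentan-2-one

Counting along the main chain through the carbonyl gives 5 carbons: the parent is pentane.
A ketone (C=O on an internal carbon) is the principal characteristic group, giving the suffix -one.
Choose the numbering such that numbering from this end puts the carbonyl group at C-2 rather than C-4.
With this numbering: the carbonyl at C-2; an iodo group at C-4.
Assembling the pieces gives 4-iodopentan-2-one.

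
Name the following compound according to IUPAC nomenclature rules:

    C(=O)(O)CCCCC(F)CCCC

6-fluorodecanoic acid

Counting along the main chain through the –COOH group gives 10 carbons: the parent is decane.
The principal characteristic group is a carboxylic acid (terminal –COOH), named with the suffix -oic acid.
Choose the numbering such that the carboxylic acid carbon is C-1 by definition.
This places a fluoro group at C-6.
The name is 6-fluorodecanoic acid.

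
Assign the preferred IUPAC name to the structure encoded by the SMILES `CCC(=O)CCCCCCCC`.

Counting along the main chain through the carbonyl gives 11 carbons: the parent is undecane.
The principal characteristic group is a ketone (C=O on an internal carbon), named with the suffix -one.
Choose the numbering such that numbering from this end puts the carbonyl group at C-3 rather than C-9.
This places the carbonyl at C-3.
Putting it together: undecan-3-one.

undecan-3-one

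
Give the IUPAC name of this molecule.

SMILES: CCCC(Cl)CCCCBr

1-bromo-5-chlorooctane

The parent chain contains 8 carbons (octane).
The numbering direction is chosen so that the substituent locant set {1,5} is lower than {4,8} at the first point of difference.
With this numbering: a bromo group at C-1; a chloro group at C-5.
The substituents are ordered alphabetically, ignoring any di-/tri- multipliers.
The name is 1-bromo-5-chlorooctane.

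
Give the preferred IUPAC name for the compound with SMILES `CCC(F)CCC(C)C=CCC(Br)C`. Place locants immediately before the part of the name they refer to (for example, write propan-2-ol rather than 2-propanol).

Counting along the main chain through the multiple bond gives 11 carbons: the parent is undecane.
There is one C=C double bond, indicated by the ending -ene.
The numbering direction is chosen so that numbering from this end puts the double bond at C-4 rather than C-7.
That gives the double bond between C-4 and C-5; a bromo group at C-2; a fluoro group at C-9; a methyl group at C-6.
Substituent prefixes are cited in alphabetical order (multiplying prefixes like di-/tri- are ignored for ordering).
Assembling the pieces gives 2-bromo-9-fluoro-6-methylundec-4-ene.

2-bromo-9-fluoro-6-methylundec-4-ene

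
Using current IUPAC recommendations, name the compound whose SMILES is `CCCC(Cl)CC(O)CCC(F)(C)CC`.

Counting along the main chain through the –OH group gives 11 carbons: the parent is undecane.
An alcohol (–OH) is the principal characteristic group, giving the suffix -ol.
Number the chain so that the substituent locant set {3,3,8} is lower than {4,9,9} at the first point of difference.
With this numbering: the hydroxyl at C-6; a chloro group at C-8; a fluoro group at C-3; a methyl group at C-3.
Substituent prefixes are cited in alphabetical order (multiplying prefixes like di-/tri- are ignored for ordering).
Putting it together: 8-chloro-3-fluoro-3-methylundecan-6-ol.

8-chloro-3-fluoro-3-methylundecan-6-ol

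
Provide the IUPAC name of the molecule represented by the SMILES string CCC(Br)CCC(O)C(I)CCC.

8-bromo-4-iododecan-5-ol

The longest chain bearing the –OH group is 10 carbons long (decane).
An alcohol (–OH) is the principal characteristic group, giving the suffix -ol.
Number the chain so that numbering from this end puts the hydroxyl group at C-5 rather than C-6.
This places the hydroxyl at C-5; a bromo group at C-8; an iodo group at C-4.
Prefixes are listed alphabetically: bromo, iodo.
Assembling the pieces gives 8-bromo-4-iododecan-5-ol.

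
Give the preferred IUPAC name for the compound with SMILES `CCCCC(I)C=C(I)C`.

The longest carbon chain that includes the multiple bond has 8 carbons, so the parent hydride is octane.
There is one C=C double bond, indicated by the ending -ene.
Choose the numbering such that numbering from this end puts the double bond at C-2 rather than C-6.
With this numbering: the double bond between C-2 and C-3; iodo groups at C-2 and C-4.
Assembling the pieces gives 2,4-diiodooct-2-ene.

2,4-diiodooct-2-ene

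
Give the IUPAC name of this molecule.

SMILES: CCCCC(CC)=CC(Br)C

The longest chain bearing the multiple bond is 8 carbons long (octane).
There is one C=C double bond, indicated by the ending -ene.
Number the chain so that numbering from this end puts the double bond at C-3 rather than C-5.
This places the double bond between C-3 and C-4; a bromo group at C-2; an ethyl group at C-4.
The substituents are ordered alphabetically, ignoring any di-/tri- multipliers.
Putting it together: 2-bromo-4-ethyloct-3-ene.

2-bromo-4-ethyloct-3-ene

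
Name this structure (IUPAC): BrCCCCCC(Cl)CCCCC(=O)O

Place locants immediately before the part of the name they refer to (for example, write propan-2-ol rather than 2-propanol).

Counting along the main chain through the –COOH group gives 11 carbons: the parent is undecane.
The highest-priority functional group is a carboxylic acid (terminal –COOH), so the name ends in -oic acid.
The numbering direction is chosen so that the carboxylic acid carbon is C-1 by definition.
This places a bromo group at C-11; a chloro group at C-6.
Substituent prefixes are cited in alphabetical order (multiplying prefixes like di-/tri- are ignored for ordering).
The name is 11-bromo-6-chloroundecanoic acid.

11-bromo-6-chloroundecanoic acid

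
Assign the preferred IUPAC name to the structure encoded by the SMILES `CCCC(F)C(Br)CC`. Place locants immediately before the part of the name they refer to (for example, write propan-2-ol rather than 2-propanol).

3-bromo-4-fluoroheptane

The longest continuous carbon chain has 7 atoms, so the parent hydride is heptane.
Choose the numbering such that the substituent locant set {3,4} is lower than {4,5} at the first point of difference.
With this numbering: a bromo group at C-3; a fluoro group at C-4.
Substituent prefixes are cited in alphabetical order (multiplying prefixes like di-/tri- are ignored for ordering).
The name is 3-bromo-4-fluoroheptane.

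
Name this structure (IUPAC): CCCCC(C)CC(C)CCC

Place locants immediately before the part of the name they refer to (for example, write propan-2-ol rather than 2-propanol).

The longest continuous carbon chain has 10 atoms, so the parent hydride is decane.
Number the chain so that the substituent locant set {4,6} is lower than {5,7} at the first point of difference.
That gives methyl groups at C-4 and C-6.
Assembling the pieces gives 4,6-dimethyldecane.

4,6-dimethyldecane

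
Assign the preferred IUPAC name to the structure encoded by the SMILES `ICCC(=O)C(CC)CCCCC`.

The longest chain bearing the carbonyl is 9 carbons long (nonane).
The principal characteristic group is a ketone (C=O on an internal carbon), named with the suffix -one.
Choose the numbering such that numbering from this end puts the carbonyl group at C-3 rather than C-7.
That gives the carbonyl at C-3; an ethyl group at C-4; an iodo group at C-1.
Substituent prefixes are cited in alphabetical order (multiplying prefixes like di-/tri- are ignored for ordering).
Assembling the pieces gives 4-ethyl-1-iodononan-3-one.

4-ethyl-1-iodononan-3-one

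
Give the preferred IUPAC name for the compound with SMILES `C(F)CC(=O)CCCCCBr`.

8-bromo-1-fluorooctan-3-one

The longest chain bearing the carbonyl is 8 carbons long (octane).
The principal characteristic group is a ketone (C=O on an internal carbon), named with the suffix -one.
Number the chain so that numbering from this end puts the carbonyl group at C-3 rather than C-6.
With this numbering: the carbonyl at C-3; a bromo group at C-8; a fluoro group at C-1.
Substituent prefixes are cited in alphabetical order (multiplying prefixes like di-/tri- are ignored for ordering).
The name is 8-bromo-1-fluorooctan-3-one.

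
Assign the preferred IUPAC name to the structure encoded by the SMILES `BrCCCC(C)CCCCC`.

The longest carbon chain is 9 atoms: the parent is nonane.
Choose the numbering such that the substituent locant set {1,4} is lower than {6,9} at the first point of difference.
This places a bromo group at C-1; a methyl group at C-4.
Substituent prefixes are cited in alphabetical order (multiplying prefixes like di-/tri- are ignored for ordering).
The name is 1-bromo-4-methylnonane.

1-bromo-4-methylnonane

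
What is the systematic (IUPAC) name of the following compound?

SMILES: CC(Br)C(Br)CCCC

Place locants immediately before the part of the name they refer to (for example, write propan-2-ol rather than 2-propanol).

2,3-dibromoheptane

The parent chain contains 7 carbons (heptane).
The numbering direction is chosen so that the substituent locant set {2,3} is lower than {5,6} at the first point of difference.
With this numbering: bromo groups at C-2 and C-3.
The name is 2,3-dibromoheptane.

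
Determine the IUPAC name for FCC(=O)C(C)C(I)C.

The longest chain bearing the carbonyl is 5 carbons long (pentane).
The principal characteristic group is a ketone (C=O on an internal carbon), named with the suffix -one.
The numbering direction is chosen so that numbering from this end puts the carbonyl group at C-2 rather than C-4.
This places the carbonyl at C-2; a fluoro group at C-1; an iodo group at C-4; a methyl group at C-3.
The substituents are ordered alphabetically, ignoring any di-/tri- multipliers.
The name is 1-fluoro-4-iodo-3-methylpentan-2-one.

1-fluoro-4-iodo-3-methylpentan-2-one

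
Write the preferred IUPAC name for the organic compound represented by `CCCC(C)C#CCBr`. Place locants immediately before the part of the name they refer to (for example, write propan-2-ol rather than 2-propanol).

1-bromo-4-methylhept-2-yne

The longest chain bearing the multiple bond is 7 carbons long (heptane).
There is one C≡C triple bond, indicated by the ending -yne.
Number the chain so that numbering from this end puts the triple bond at C-2 rather than C-5.
With this numbering: the triple bond between C-2 and C-3; a bromo group at C-1; a methyl group at C-4.
Substituent prefixes are cited in alphabetical order (multiplying prefixes like di-/tri- are ignored for ordering).
Putting it together: 1-bromo-4-methylhept-2-yne.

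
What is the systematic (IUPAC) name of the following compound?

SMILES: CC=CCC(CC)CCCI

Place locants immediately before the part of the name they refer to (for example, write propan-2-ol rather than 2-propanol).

5-ethyl-8-iodooct-2-ene

The longest chain bearing the multiple bond is 8 carbons long (octane).
A C=C double bond in the chain gives the infix -ene-.
The numbering direction is chosen so that numbering from this end puts the double bond at C-2 rather than C-6.
With this numbering: the double bond between C-2 and C-3; an ethyl group at C-5; an iodo group at C-8.
Prefixes are listed alphabetically: ethyl, iodo.
The name is 5-ethyl-8-iodooct-2-ene.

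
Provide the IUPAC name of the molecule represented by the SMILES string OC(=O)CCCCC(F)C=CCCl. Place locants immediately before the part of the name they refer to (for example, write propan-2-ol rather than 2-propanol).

9-chloro-6-fluoronon-7-enoic acid

The longest carbon chain that includes the –COOH group and the multiple bond has 9 carbons, so the parent hydride is nonane.
The principal characteristic group is a carboxylic acid (terminal –COOH), named with the suffix -oic acid.
There is one C=C double bond, indicated by the ending -ene.
Number the chain so that the carboxylic acid carbon is C-1 by definition.
With this numbering: the double bond between C-7 and C-8; a chloro group at C-9; a fluoro group at C-6.
Substituent prefixes are cited in alphabetical order (multiplying prefixes like di-/tri- are ignored for ordering).
Assembling the pieces gives 9-chloro-6-fluoronon-7-enoic acid.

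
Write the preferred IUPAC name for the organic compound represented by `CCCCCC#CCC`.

The longest carbon chain that includes the multiple bond has 9 carbons, so the parent hydride is nonane.
A C≡C triple bond in the chain gives the infix -yne-.
The numbering direction is chosen so that numbering from this end puts the triple bond at C-3 rather than C-6.
With this numbering: the triple bond between C-3 and C-4.
Putting it together: non-3-yne.

non-3-yne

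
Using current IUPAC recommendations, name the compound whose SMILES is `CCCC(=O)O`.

butanoic acid

Counting along the main chain through the –COOH group gives 4 carbons: the parent is butane.
The highest-priority functional group is a carboxylic acid (terminal –COOH), so the name ends in -oic acid.
Choose the numbering such that the carboxylic acid carbon is C-1 by definition.
The name is butanoic acid.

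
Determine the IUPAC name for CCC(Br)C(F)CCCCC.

The parent chain contains 9 carbons (nonane).
The numbering direction is chosen so that the substituent locant set {3,4} is lower than {6,7} at the first point of difference.
This places a bromo group at C-3; a fluoro group at C-4.
The substituents are ordered alphabetically, ignoring any di-/tri- multipliers.
The name is 3-bromo-4-fluorononane.

3-bromo-4-fluorononane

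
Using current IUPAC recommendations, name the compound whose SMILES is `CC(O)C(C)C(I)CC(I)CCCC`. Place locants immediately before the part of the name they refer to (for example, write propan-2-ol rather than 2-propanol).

The longest chain bearing the –OH group is 10 carbons long (decane).
The highest-priority functional group is an alcohol (–OH), so the name ends in -ol.
Choose the numbering such that numbering from this end puts the hydroxyl group at C-2 rather than C-9.
This places the hydroxyl at C-2; iodo groups at C-4 and C-6; a methyl group at C-3.
Prefixes are listed alphabetically: iodo, methyl.
The name is 4,6-diiodo-3-methyldecan-2-ol.

4,6-diiodo-3-methyldecan-2-ol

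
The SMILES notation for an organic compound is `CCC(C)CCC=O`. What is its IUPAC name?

4-methylhexanal

The longest carbon chain that includes the –CHO group has 6 carbons, so the parent hydride is hexane.
The highest-priority functional group is an aldehyde (terminal –CHO), so the name ends in -al.
Number the chain so that the aldehyde carbon is C-1 by definition.
With this numbering: a methyl group at C-4.
Putting it together: 4-methylhexanal.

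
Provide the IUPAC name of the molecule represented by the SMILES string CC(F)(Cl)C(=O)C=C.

The longest chain bearing the carbonyl and the multiple bond is 5 carbons long (pentane).
The principal characteristic group is a ketone (C=O on an internal carbon), named with the suffix -one.
The chain contains a C=C double bond, so the unsaturation ending is -ene.
Choose the numbering such that numbering from this end puts the double bond at C-1 rather than C-4.
With this numbering: the carbonyl at C-3; the double bond between C-1 and C-2; a chloro group at C-4; a fluoro group at C-4.
Substituent prefixes are cited in alphabetical order (multiplying prefixes like di-/tri- are ignored for ordering).
The name is 4-chloro-4-fluoropent-1-en-3-one.

4-chloro-4-fluoropent-1-en-3-one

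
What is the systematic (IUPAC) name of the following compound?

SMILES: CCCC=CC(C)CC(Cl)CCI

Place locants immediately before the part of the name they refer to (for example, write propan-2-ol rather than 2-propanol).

The longest chain bearing the multiple bond is 10 carbons long (decane).
There is one C=C double bond, indicated by the ending -ene.
Number the chain so that numbering from this end puts the double bond at C-4 rather than C-6.
That gives the double bond between C-4 and C-5; a chloro group at C-8; an iodo group at C-10; a methyl group at C-6.
Substituent prefixes are cited in alphabetical order (multiplying prefixes like di-/tri- are ignored for ordering).
Assembling the pieces gives 8-chloro-10-iodo-6-methyldec-4-ene.

8-chloro-10-iodo-6-methyldec-4-ene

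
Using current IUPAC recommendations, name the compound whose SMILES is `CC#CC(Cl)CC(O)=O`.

Counting along the main chain through the –COOH group and the multiple bond gives 6 carbons: the parent is hexane.
A carboxylic acid (terminal –COOH) is the principal characteristic group, giving the suffix -oic acid.
The chain contains a C≡C triple bond, so the unsaturation ending is -yne.
Number the chain so that the carboxylic acid carbon is C-1 by definition.
That gives the triple bond between C-4 and C-5; a chloro group at C-3.
The name is 3-chlorohex-4-ynoic acid.

3-chlorohex-4-ynoic acid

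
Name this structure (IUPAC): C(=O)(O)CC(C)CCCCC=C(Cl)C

9-chloro-3-methyldec-8-enoic acid

Counting along the main chain through the –COOH group and the multiple bond gives 10 carbons: the parent is decane.
A carboxylic acid (terminal –COOH) is the principal characteristic group, giving the suffix -oic acid.
The chain contains a C=C double bond, so the unsaturation ending is -ene.
Choose the numbering such that the carboxylic acid carbon is C-1 by definition.
That gives the double bond between C-8 and C-9; a chloro group at C-9; a methyl group at C-3.
Prefixes are listed alphabetically: chloro, methyl.
Putting it together: 9-chloro-3-methyldec-8-enoic acid.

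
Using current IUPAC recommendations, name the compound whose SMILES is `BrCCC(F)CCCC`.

The longest continuous carbon chain has 7 atoms, so the parent hydride is heptane.
The numbering direction is chosen so that the substituent locant set {1,3} is lower than {5,7} at the first point of difference.
That gives a bromo group at C-1; a fluoro group at C-3.
Substituent prefixes are cited in alphabetical order (multiplying prefixes like di-/tri- are ignored for ordering).
Putting it together: 1-bromo-3-fluoroheptane.

1-bromo-3-fluoroheptane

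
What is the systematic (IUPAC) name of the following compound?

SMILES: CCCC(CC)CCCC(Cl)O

Counting along the main chain through the –OH group gives 8 carbons: the parent is octane.
The principal characteristic group is an alcohol (–OH), named with the suffix -ol.
Choose the numbering such that numbering from this end puts the hydroxyl group at C-1 rather than C-8.
This places the hydroxyl at C-1; a chloro group at C-1; an ethyl group at C-5.
Prefixes are listed alphabetically: chloro, ethyl.
Putting it together: 1-chloro-5-ethyloctan-1-ol.

1-chloro-5-ethyloctan-1-ol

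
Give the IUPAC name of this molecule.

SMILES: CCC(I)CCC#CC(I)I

1,1,6-triiodooct-2-yne

The longest chain bearing the multiple bond is 8 carbons long (octane).
A C≡C triple bond in the chain gives the infix -yne-.
The numbering direction is chosen so that numbering from this end puts the triple bond at C-2 rather than C-6.
That gives the triple bond between C-2 and C-3; iodo groups at C-1 (×2) and C-6.
Assembling the pieces gives 1,1,6-triiodooct-2-yne.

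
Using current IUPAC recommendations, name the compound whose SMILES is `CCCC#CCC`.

The longest chain bearing the multiple bond is 7 carbons long (heptane).
A C≡C triple bond in the chain gives the infix -yne-.
The numbering direction is chosen so that numbering from this end puts the triple bond at C-3 rather than C-4.
With this numbering: the triple bond between C-3 and C-4.
The name is hept-3-yne.

hept-3-yne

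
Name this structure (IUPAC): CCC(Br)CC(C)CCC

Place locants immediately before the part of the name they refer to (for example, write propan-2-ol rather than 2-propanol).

The parent chain contains 8 carbons (octane).
The numbering direction is chosen so that the substituent locant set {3,5} is lower than {4,6} at the first point of difference.
That gives a bromo group at C-3; a methyl group at C-5.
Prefixes are listed alphabetically: bromo, methyl.
Assembling the pieces gives 3-bromo-5-methyloctane.

3-bromo-5-methyloctane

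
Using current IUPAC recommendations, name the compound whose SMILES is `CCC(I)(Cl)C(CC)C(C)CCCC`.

3-chloro-4-ethyl-3-iodo-5-methylnonane

The longest continuous carbon chain has 9 atoms, so the parent hydride is nonane.
The numbering direction is chosen so that the substituent locant set {3,3,4,5} is lower than {5,6,7,7} at the first point of difference.
This places a chloro group at C-3; an ethyl group at C-4; an iodo group at C-3; a methyl group at C-5.
Prefixes are listed alphabetically: chloro, ethyl, iodo, methyl.
Assembling the pieces gives 3-chloro-4-ethyl-3-iodo-5-methylnonane.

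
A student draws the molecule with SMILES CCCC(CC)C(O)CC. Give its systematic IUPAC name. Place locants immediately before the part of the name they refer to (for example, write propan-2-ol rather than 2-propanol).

Counting along the main chain through the –OH group gives 7 carbons: the parent is heptane.
The principal characteristic group is an alcohol (–OH), named with the suffix -ol.
The numbering direction is chosen so that numbering from this end puts the hydroxyl group at C-3 rather than C-5.
That gives the hydroxyl at C-3; an ethyl group at C-4.
Assembling the pieces gives 4-ethylheptan-3-ol.

4-ethylheptan-3-ol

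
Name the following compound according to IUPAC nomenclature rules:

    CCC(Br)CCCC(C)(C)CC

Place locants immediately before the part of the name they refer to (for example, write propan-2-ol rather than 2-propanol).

The longest continuous carbon chain has 9 atoms, so the parent hydride is nonane.
The numbering direction is chosen so that the substituent locant set {3,3,7} is lower than {3,7,7} at the first point of difference.
That gives a bromo group at C-7; two methyl groups at C-3.
Prefixes are listed alphabetically: bromo, methyl.
Putting it together: 7-bromo-3,3-dimethylnonane.

7-bromo-3,3-dimethylnonane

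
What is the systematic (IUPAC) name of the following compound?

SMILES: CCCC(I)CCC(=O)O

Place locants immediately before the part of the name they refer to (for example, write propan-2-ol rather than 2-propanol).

4-iodoheptanoic acid

Counting along the main chain through the –COOH group gives 7 carbons: the parent is heptane.
The principal characteristic group is a carboxylic acid (terminal –COOH), named with the suffix -oic acid.
Number the chain so that the carboxylic acid carbon is C-1 by definition.
This places an iodo group at C-4.
The name is 4-iodoheptanoic acid.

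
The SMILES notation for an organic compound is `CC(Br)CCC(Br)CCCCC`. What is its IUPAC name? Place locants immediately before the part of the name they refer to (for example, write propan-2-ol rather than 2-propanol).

The longest carbon chain is 10 atoms: the parent is decane.
Number the chain so that the substituent locant set {2,5} is lower than {6,9} at the first point of difference.
With this numbering: bromo groups at C-2 and C-5.
The name is 2,5-dibromodecane.

2,5-dibromodecane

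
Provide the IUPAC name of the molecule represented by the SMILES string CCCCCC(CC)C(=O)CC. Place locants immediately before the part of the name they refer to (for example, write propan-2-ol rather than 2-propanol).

Counting along the main chain through the carbonyl gives 9 carbons: the parent is nonane.
A ketone (C=O on an internal carbon) is the principal characteristic group, giving the suffix -one.
Number the chain so that numbering from this end puts the carbonyl group at C-3 rather than C-7.
That gives the carbonyl at C-3; an ethyl group at C-4.
Assembling the pieces gives 4-ethylnonan-3-one.

4-ethylnonan-3-one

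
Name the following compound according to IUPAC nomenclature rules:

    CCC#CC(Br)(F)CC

The longest carbon chain that includes the multiple bond has 7 carbons, so the parent hydride is heptane.
There is one C≡C triple bond, indicated by the ending -yne.
Choose the numbering such that numbering from this end puts the triple bond at C-3 rather than C-4.
With this numbering: the triple bond between C-3 and C-4; a bromo group at C-5; a fluoro group at C-5.
The substituents are ordered alphabetically, ignoring any di-/tri- multipliers.
The name is 5-bromo-5-fluorohept-3-yne.

5-bromo-5-fluorohept-3-yne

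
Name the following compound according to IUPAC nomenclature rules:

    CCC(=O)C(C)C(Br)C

5-bromo-4-methylhexan-3-one

The longest chain bearing the carbonyl is 6 carbons long (hexane).
The principal characteristic group is a ketone (C=O on an internal carbon), named with the suffix -one.
The numbering direction is chosen so that numbering from this end puts the carbonyl group at C-3 rather than C-4.
This places the carbonyl at C-3; a bromo group at C-5; a methyl group at C-4.
Prefixes are listed alphabetically: bromo, methyl.
Putting it together: 5-bromo-4-methylhexan-3-one.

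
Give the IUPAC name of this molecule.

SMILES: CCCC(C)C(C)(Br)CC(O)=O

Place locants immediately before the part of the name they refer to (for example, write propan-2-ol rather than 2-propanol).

The longest carbon chain that includes the –COOH group has 7 carbons, so the parent hydride is heptane.
A carboxylic acid (terminal –COOH) is the principal characteristic group, giving the suffix -oic acid.
Number the chain so that the carboxylic acid carbon is C-1 by definition.
That gives a bromo group at C-3; methyl groups at C-3 and C-4.
Prefixes are listed alphabetically: bromo, methyl.
Putting it together: 3-bromo-3,4-dimethylheptanoic acid.

3-bromo-3,4-dimethylheptanoic acid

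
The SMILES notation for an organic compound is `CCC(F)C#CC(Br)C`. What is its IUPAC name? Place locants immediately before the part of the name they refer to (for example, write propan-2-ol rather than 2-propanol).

The longest chain bearing the multiple bond is 7 carbons long (heptane).
The chain contains a C≡C triple bond, so the unsaturation ending is -yne.
Number the chain so that numbering from this end puts the triple bond at C-3 rather than C-4.
With this numbering: the triple bond between C-3 and C-4; a bromo group at C-2; a fluoro group at C-5.
The substituents are ordered alphabetically, ignoring any di-/tri- multipliers.
Putting it together: 2-bromo-5-fluorohept-3-yne.

2-bromo-5-fluorohept-3-yne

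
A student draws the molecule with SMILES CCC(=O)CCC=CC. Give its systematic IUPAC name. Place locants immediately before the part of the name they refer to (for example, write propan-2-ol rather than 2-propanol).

oct-6-en-3-one

The longest carbon chain that includes the carbonyl and the multiple bond has 8 carbons, so the parent hydride is octane.
The principal characteristic group is a ketone (C=O on an internal carbon), named with the suffix -one.
The chain contains a C=C double bond, so the unsaturation ending is -ene.
Choose the numbering such that numbering from this end puts the carbonyl group at C-3 rather than C-6.
With this numbering: the carbonyl at C-3; the double bond between C-6 and C-7.
Assembling the pieces gives oct-6-en-3-one.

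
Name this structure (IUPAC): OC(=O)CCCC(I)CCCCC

The longest carbon chain that includes the –COOH group has 10 carbons, so the parent hydride is decane.
The principal characteristic group is a carboxylic acid (terminal –COOH), named with the suffix -oic acid.
Number the chain so that the carboxylic acid carbon is C-1 by definition.
With this numbering: an iodo group at C-5.
Assembling the pieces gives 5-iododecanoic acid.

5-iododecanoic acid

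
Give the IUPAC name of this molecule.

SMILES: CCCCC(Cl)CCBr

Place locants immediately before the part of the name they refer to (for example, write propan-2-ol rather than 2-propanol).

1-bromo-3-chloroheptane

The longest carbon chain is 7 atoms: the parent is heptane.
Number the chain so that the substituent locant set {1,3} is lower than {5,7} at the first point of difference.
With this numbering: a bromo group at C-1; a chloro group at C-3.
Prefixes are listed alphabetically: bromo, chloro.
Assembling the pieces gives 1-bromo-3-chloroheptane.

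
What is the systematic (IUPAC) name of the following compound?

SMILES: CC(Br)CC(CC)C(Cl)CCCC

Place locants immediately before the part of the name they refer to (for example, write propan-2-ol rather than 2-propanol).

2-bromo-5-chloro-4-ethylnonane

The longest carbon chain is 9 atoms: the parent is nonane.
The numbering direction is chosen so that the substituent locant set {2,4,5} is lower than {5,6,8} at the first point of difference.
That gives a bromo group at C-2; a chloro group at C-5; an ethyl group at C-4.
Prefixes are listed alphabetically: bromo, chloro, ethyl.
Putting it together: 2-bromo-5-chloro-4-ethylnonane.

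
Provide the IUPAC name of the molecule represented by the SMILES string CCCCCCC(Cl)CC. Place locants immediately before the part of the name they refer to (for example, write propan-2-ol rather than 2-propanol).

The longest carbon chain is 9 atoms: the parent is nonane.
Choose the numbering such that the substituent locant set {3} is lower than {7} at the first point of difference.
This places a chloro group at C-3.
The name is 3-chlorononane.

3-chlorononane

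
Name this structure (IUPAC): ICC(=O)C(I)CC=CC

The longest carbon chain that includes the carbonyl and the multiple bond has 7 carbons, so the parent hydride is heptane.
The highest-priority functional group is a ketone (C=O on an internal carbon), so the name ends in -one.
A C=C double bond in the chain gives the infix -ene-.
Number the chain so that numbering from this end puts the carbonyl group at C-2 rather than C-6.
This places the carbonyl at C-2; the double bond between C-5 and C-6; iodo groups at C-1 and C-3.
Assembling the pieces gives 1,3-diiodohept-5-en-2-one.

1,3-diiodohept-5-en-2-one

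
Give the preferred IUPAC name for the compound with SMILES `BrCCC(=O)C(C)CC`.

1-bromo-4-methylhexan-3-one

The longest carbon chain that includes the carbonyl has 6 carbons, so the parent hydride is hexane.
The highest-priority functional group is a ketone (C=O on an internal carbon), so the name ends in -one.
Choose the numbering such that numbering from this end puts the carbonyl group at C-3 rather than C-4.
This places the carbonyl at C-3; a bromo group at C-1; a methyl group at C-4.
The substituents are ordered alphabetically, ignoring any di-/tri- multipliers.
Putting it together: 1-bromo-4-methylhexan-3-one.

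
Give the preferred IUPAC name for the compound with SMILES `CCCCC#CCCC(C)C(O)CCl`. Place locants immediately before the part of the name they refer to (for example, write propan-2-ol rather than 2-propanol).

1-chloro-3-methylundec-6-yn-2-ol

The longest chain bearing the –OH group and the multiple bond is 11 carbons long (undecane).
The highest-priority functional group is an alcohol (–OH), so the name ends in -ol.
The chain contains a C≡C triple bond, so the unsaturation ending is -yne.
Choose the numbering such that numbering from this end puts the hydroxyl group at C-2 rather than C-10.
With this numbering: the hydroxyl at C-2; the triple bond between C-6 and C-7; a chloro group at C-1; a methyl group at C-3.
Prefixes are listed alphabetically: chloro, methyl.
The name is 1-chloro-3-methylundec-6-yn-2-ol.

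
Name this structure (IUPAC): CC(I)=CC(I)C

Counting along the main chain through the multiple bond gives 5 carbons: the parent is pentane.
The chain contains a C=C double bond, so the unsaturation ending is -ene.
Choose the numbering such that numbering from this end puts the double bond at C-2 rather than C-3.
This places the double bond between C-2 and C-3; iodo groups at C-2 and C-4.
Assembling the pieces gives 2,4-diiodopent-2-ene.

2,4-diiodopent-2-ene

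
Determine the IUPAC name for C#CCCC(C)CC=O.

The longest carbon chain that includes the –CHO group and the multiple bond has 7 carbons, so the parent hydride is heptane.
The highest-priority functional group is an aldehyde (terminal –CHO), so the name ends in -al.
There is one C≡C triple bond, indicated by the ending -yne.
Number the chain so that the aldehyde carbon is C-1 by definition.
This places the triple bond between C-6 and C-7; a methyl group at C-3.
Assembling the pieces gives 3-methylhept-6-ynal.

3-methylhept-6-ynal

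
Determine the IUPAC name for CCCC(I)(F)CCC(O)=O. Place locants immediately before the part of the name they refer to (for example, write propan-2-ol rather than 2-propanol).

4-fluoro-4-iodoheptanoic acid

The longest carbon chain that includes the –COOH group has 7 carbons, so the parent hydride is heptane.
The principal characteristic group is a carboxylic acid (terminal –COOH), named with the suffix -oic acid.
The numbering direction is chosen so that the carboxylic acid carbon is C-1 by definition.
With this numbering: a fluoro group at C-4; an iodo group at C-4.
Prefixes are listed alphabetically: fluoro, iodo.
Putting it together: 4-fluoro-4-iodoheptanoic acid.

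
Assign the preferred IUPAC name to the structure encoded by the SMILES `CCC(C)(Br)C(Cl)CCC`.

The longest carbon chain is 7 atoms: the parent is heptane.
Choose the numbering such that the substituent locant set {3,3,4} is lower than {4,5,5} at the first point of difference.
That gives a bromo group at C-3; a chloro group at C-4; a methyl group at C-3.
Substituent prefixes are cited in alphabetical order (multiplying prefixes like di-/tri- are ignored for ordering).
Assembling the pieces gives 3-bromo-4-chloro-3-methylheptane.

3-bromo-4-chloro-3-methylheptane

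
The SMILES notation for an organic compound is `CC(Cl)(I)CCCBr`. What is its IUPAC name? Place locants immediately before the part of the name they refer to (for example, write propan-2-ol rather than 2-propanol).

The longest continuous carbon chain has 5 atoms, so the parent hydride is pentane.
The numbering direction is chosen so that the substituent locant set {1,4,4} is lower than {2,2,5} at the first point of difference.
With this numbering: a bromo group at C-1; a chloro group at C-4; an iodo group at C-4.
Substituent prefixes are cited in alphabetical order (multiplying prefixes like di-/tri- are ignored for ordering).
Assembling the pieces gives 1-bromo-4-chloro-4-iodopentane.

1-bromo-4-chloro-4-iodopentane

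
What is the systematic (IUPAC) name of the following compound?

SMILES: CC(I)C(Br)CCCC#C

6-bromo-7-iodooct-1-yne

Counting along the main chain through the multiple bond gives 8 carbons: the parent is octane.
The chain contains a C≡C triple bond, so the unsaturation ending is -yne.
Choose the numbering such that numbering from this end puts the triple bond at C-1 rather than C-7.
This places the triple bond between C-1 and C-2; a bromo group at C-6; an iodo group at C-7.
Prefixes are listed alphabetically: bromo, iodo.
Assembling the pieces gives 6-bromo-7-iodooct-1-yne.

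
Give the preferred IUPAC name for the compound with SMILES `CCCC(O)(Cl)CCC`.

The longest chain bearing the –OH group is 7 carbons long (heptane).
The principal characteristic group is an alcohol (–OH), named with the suffix -ol.
Numbering from either end gives identical locants here.
This places the hydroxyl at C-4; a chloro group at C-4.
Assembling the pieces gives 4-chloroheptan-4-ol.

4-chloroheptan-4-ol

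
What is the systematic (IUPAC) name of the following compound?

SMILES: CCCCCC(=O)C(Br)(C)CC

3-bromo-3-methylnonan-4-one

Counting along the main chain through the carbonyl gives 9 carbons: the parent is nonane.
The highest-priority functional group is a ketone (C=O on an internal carbon), so the name ends in -one.
Choose the numbering such that numbering from this end puts the carbonyl group at C-4 rather than C-6.
This places the carbonyl at C-4; a bromo group at C-3; a methyl group at C-3.
Prefixes are listed alphabetically: bromo, methyl.
Assembling the pieces gives 3-bromo-3-methylnonan-4-one.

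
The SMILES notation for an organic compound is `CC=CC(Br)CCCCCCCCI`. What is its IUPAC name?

4-bromo-12-iodododec-2-ene

The longest chain bearing the multiple bond is 12 carbons long (dodecane).
A C=C double bond in the chain gives the infix -ene-.
The numbering direction is chosen so that numbering from this end puts the double bond at C-2 rather than C-10.
This places the double bond between C-2 and C-3; a bromo group at C-4; an iodo group at C-12.
Prefixes are listed alphabetically: bromo, iodo.
Putting it together: 4-bromo-12-iodododec-2-ene.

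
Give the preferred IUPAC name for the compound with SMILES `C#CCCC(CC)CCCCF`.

5-ethyl-9-fluoronon-1-yne

Counting along the main chain through the multiple bond gives 9 carbons: the parent is nonane.
A C≡C triple bond in the chain gives the infix -yne-.
The numbering direction is chosen so that numbering from this end puts the triple bond at C-1 rather than C-8.
With this numbering: the triple bond between C-1 and C-2; an ethyl group at C-5; a fluoro group at C-9.
The substituents are ordered alphabetically, ignoring any di-/tri- multipliers.
Assembling the pieces gives 5-ethyl-9-fluoronon-1-yne.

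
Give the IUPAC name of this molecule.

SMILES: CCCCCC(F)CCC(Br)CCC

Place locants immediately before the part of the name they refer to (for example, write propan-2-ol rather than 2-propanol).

4-bromo-7-fluorododecane

The longest carbon chain is 12 atoms: the parent is dodecane.
The numbering direction is chosen so that the substituent locant set {4,7} is lower than {6,9} at the first point of difference.
This places a bromo group at C-4; a fluoro group at C-7.
Prefixes are listed alphabetically: bromo, fluoro.
Putting it together: 4-bromo-7-fluorododecane.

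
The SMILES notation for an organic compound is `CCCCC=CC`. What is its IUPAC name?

hept-2-ene

The longest carbon chain that includes the multiple bond has 7 carbons, so the parent hydride is heptane.
There is one C=C double bond, indicated by the ending -ene.
Choose the numbering such that numbering from this end puts the double bond at C-2 rather than C-5.
That gives the double bond between C-2 and C-3.
The name is hept-2-ene.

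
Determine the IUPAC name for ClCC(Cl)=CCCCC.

Counting along the main chain through the multiple bond gives 7 carbons: the parent is heptane.
A C=C double bond in the chain gives the infix -ene-.
Number the chain so that numbering from this end puts the double bond at C-2 rather than C-5.
With this numbering: the double bond between C-2 and C-3; chloro groups at C-1 and C-2.
Assembling the pieces gives 1,2-dichlorohept-2-ene.

1,2-dichlorohept-2-ene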